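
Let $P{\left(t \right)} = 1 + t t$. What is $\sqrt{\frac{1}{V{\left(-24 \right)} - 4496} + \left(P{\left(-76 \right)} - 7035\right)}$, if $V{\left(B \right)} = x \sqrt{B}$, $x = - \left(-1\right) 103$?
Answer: $\sqrt{-1258 + \frac{1}{-4496 + 206 i \sqrt{6}}} \approx 2.0 \cdot 10^{-7} - 35.468 i$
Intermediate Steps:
$x = 103$ ($x = \left(-1\right) \left(-103\right) = 103$)
$V{\left(B \right)} = 103 \sqrt{B}$
$P{\left(t \right)} = 1 + t^{2}$
$\sqrt{\frac{1}{V{\left(-24 \right)} - 4496} + \left(P{\left(-76 \right)} - 7035\right)} = \sqrt{\frac{1}{103 \sqrt{-24} - 4496} + \left(\left(1 + \left(-76\right)^{2}\right) - 7035\right)} = \sqrt{\frac{1}{103 \cdot 2 i \sqrt{6} - 4496} + \left(\left(1 + 5776\right) - 7035\right)} = \sqrt{\frac{1}{206 i \sqrt{6} - 4496} + \left(5777 - 7035\right)} = \sqrt{\frac{1}{-4496 + 206 i \sqrt{6}} - 1258} = \sqrt{-1258 + \frac{1}{-4496 + 206 i \sqrt{6}}}$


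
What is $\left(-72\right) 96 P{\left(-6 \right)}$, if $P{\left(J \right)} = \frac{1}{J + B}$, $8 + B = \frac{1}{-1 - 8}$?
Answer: $\frac{62208}{127} \approx 489.83$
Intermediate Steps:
$B = - \frac{73}{9}$ ($B = -8 + \frac{1}{-1 - 8} = -8 + \frac{1}{-9} = -8 - \frac{1}{9} = - \frac{73}{9} \approx -8.1111$)
$P{\left(J \right)} = \frac{1}{- \frac{73}{9} + J}$ ($P{\left(J \right)} = \frac{1}{J - \frac{73}{9}} = \frac{1}{- \frac{73}{9} + J}$)
$\left(-72\right) 96 P{\left(-6 \right)} = \left(-72\right) 96 \frac{9}{-73 + 9 \left(-6\right)} = - 6912 \frac{9}{-73 - 54} = - 6912 \frac{9}{-127} = - 6912 \cdot 9 \left(- \frac{1}{127}\right) = \left(-6912\right) \left(- \frac{9}{127}\right) = \frac{62208}{127}$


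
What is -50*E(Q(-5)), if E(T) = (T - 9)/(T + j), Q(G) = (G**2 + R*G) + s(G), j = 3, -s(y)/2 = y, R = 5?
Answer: -50/13 ≈ -3.8462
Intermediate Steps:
s(y) = -2*y
Q(G) = G**2 + 3*G (Q(G) = (G**2 + 5*G) - 2*G = G**2 + 3*G)
E(T) = (-9 + T)/(3 + T) (E(T) = (T - 9)/(T + 3) = (-9 + T)/(3 + T))
-50*E(Q(-5)) = -50*(-9 - 5*(3 - 5))/(3 - 5*(3 - 5)) = -50*(-9 - 5*(-2))/(3 - 5*(-2)) = -50*(-9 + 10)/(3 + 10) = -50/13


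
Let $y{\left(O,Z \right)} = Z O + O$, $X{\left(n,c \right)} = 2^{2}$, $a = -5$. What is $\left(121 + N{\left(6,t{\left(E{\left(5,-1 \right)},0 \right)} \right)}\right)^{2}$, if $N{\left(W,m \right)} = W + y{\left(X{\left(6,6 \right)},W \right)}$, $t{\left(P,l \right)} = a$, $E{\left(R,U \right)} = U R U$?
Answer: $24025$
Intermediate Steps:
$X{\left(n,c \right)} = 4$
$E{\left(R,U \right)} = R U^{2}$ ($E{\left(R,U \right)} = R U U = R U^{2}$)
$t{\left(P,l \right)} = -5$
$y{\left(O,Z \right)} = O + O Z$ ($y{\left(O,Z \right)} = O Z + O = O + O Z$)
$N{\left(W,m \right)} = 4 + 5 W$ ($N{\left(W,m \right)} = W + 4 \left(1 + W\right) = W + \left(4 + 4 W\right) = 4 + 5 W$)
$\left(121 + N{\left(6,t{\left(E{\left(5,-1 \right)},0 \right)} \right)}\right)^{2} = \left(121 + \left(4 + 5 \cdot 6\right)\right)^{2} = \left(121 + \left(4 + 30\right)\right)^{2} = \left(121 + 34\right)^{2} = 155^{2} = 24025$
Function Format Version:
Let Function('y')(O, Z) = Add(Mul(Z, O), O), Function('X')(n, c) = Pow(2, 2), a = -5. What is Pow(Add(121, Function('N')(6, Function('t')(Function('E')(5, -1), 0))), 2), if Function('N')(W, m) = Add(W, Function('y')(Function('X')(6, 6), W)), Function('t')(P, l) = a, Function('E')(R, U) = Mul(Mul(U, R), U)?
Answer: 24025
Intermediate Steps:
Function('X')(n, c) = 4
Function('E')(R, U) = Mul(R, Pow(U, 2)) (Function('E')(R, U) = Mul(Mul(R, U), U) = Mul(R, Pow(U, 2)))
Function('t')(P, l) = -5
Function('y')(O, Z) = Add(O, Mul(O, Z)) (Function('y')(O, Z) = Add(Mul(O, Z), O) = Add(O, Mul(O, Z)))
Function('N')(W, m) = Add(4, Mul(5, W)) (Function('N')(W, m) = Add(W, Mul(4, Add(1, W))) = Add(W, Add(4, Mul(4, W))) = Add(4, Mul(5, W)))
Pow(Add(121, Function('N')(6, Function('t')(Function('E')(5, -1), 0))), 2) = Pow(Add(121, Add(4, Mul(5, 6))), 2) = Pow(Add(121, Add(4, 30)), 2) = Pow(Add(121, 34), 2) = Pow(155, 2) = 24025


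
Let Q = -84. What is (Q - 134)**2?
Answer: 47524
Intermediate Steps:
(Q - 134)**2 = (-84 - 134)**2 = (-218)**2 = 47524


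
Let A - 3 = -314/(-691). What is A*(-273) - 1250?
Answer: -1515401/691 ≈ -2193.1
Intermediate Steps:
A = 2387/691 (A = 3 - 314/(-691) = 3 - 314*(-1/691) = 3 + 314/691 = 2387/691 ≈ 3.4544)
A*(-273) - 1250 = (2387/691)*(-273) - 1250 = -651651/691 - 1250 = -1515401/691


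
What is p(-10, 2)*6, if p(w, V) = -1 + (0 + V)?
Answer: 6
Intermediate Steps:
p(w, V) = -1 + V
p(-10, 2)*6 = (-1 + 2)*6 = 1*6 = 6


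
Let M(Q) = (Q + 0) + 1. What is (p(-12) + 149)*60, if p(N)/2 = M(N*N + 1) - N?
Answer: 27900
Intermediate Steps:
M(Q) = 1 + Q (M(Q) = Q + 1 = 1 + Q)
p(N) = 4 - 2*N + 2*N**2 (p(N) = 2*((1 + (N*N + 1)) - N) = 2*((1 + (N**2 + 1)) - N) = 2*((1 + (1 + N**2)) - N) = 2*((2 + N**2) - N) = 2*(2 + N**2 - N) = 4 - 2*N + 2*N**2)
(p(-12) + 149)*60 = ((4 - 2*(-12) + 2*(-12)**2) + 149)*60 = ((4 + 24 + 2*144) + 149)*60 = ((4 + 24 + 288) + 149)*60 = (316 + 149)*60 = 465*60 = 27900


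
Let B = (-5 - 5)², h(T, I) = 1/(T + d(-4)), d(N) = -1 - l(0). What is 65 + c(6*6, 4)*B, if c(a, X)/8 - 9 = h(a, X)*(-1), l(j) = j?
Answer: 50695/7 ≈ 7242.1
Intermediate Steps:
d(N) = -1 (d(N) = -1 - 1*0 = -1 + 0 = -1)
h(T, I) = 1/(-1 + T) (h(T, I) = 1/(T - 1) = 1/(-1 + T))
B = 100 (B = (-10)² = 100)
c(a, X) = 72 - 8/(-1 + a) (c(a, X) = 72 + 8*(-1/(-1 + a)) = 72 - 8/(-1 + a))
65 + c(6*6, 4)*B = 65 + (8*(-10 + 9*(6*6))/(-1 + 6*6))*100 = 65 + (8*(-10 + 9*36)/(-1 + 36))*100 = 65 + (8*(-10 + 324)/35)*100 = 65 + (8*(1/35)*314)*100 = 65 + (2512/35)*100 = 65 + 50240/7 = 50695/7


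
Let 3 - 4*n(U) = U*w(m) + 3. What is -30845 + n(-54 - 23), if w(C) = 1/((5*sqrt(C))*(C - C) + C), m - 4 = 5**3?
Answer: -15915943/516 ≈ -30845.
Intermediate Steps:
m = 129 (m = 4 + 5**3 = 4 + 125 = 129)
w(C) = 1/C (w(C) = 1/((5*sqrt(C))*0 + C) = 1/(0 + C) = 1/C)
n(U) = -U/516 (n(U) = 3/4 - (U/129 + 3)/4 = 3/4 - (3 + U/129)/4 = 3/4 + (-3/4 - U/516) = -U/516)
-30845 + n(-54 - 23) = -30845 - (-54 - 23)/516 = -30845 - 1/516*(-77) = -30845 + 77/516 = -15915943/516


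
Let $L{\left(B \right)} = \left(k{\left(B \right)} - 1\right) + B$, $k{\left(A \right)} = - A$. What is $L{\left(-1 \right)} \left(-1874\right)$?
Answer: $1874$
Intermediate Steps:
$L{\left(B \right)} = -1$ ($L{\left(B \right)} = \left(- B - 1\right) + B = \left(-1 - B\right) + B = -1$)
$L{\left(-1 \right)} \left(-1874\right) = \left(-1\right) \left(-1874\right) = 1874$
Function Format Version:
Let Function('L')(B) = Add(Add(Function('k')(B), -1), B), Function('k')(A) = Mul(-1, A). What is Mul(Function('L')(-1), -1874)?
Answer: 1874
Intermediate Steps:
Function('L')(B) = -1 (Function('L')(B) = Add(Add(Mul(-1, B), -1), B) = Add(Add(-1, Mul(-1, B)), B) = -1)
Mul(Function('L')(-1), -1874) = Mul(-1, -1874) = 1874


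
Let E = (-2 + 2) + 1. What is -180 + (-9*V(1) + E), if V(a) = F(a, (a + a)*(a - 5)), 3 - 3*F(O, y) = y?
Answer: -212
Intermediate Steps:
F(O, y) = 1 - y/3
V(a) = 1 - 2*a*(-5 + a)/3 (V(a) = 1 - (a + a)*(a - 5)/3 = 1 - 2*a*(-5 + a)/3)
E = 1 (E = 0 + 1 = 1)
-180 + (-9*V(1) + E) = -180 + (-9*(1 - 2/3*1*(-5 + 1)) + 1) = -180 + (-9*(1 - 2/3*1*(-4)) + 1) = -180 + (-9*(1 + 8/3) + 1) = -180 + (-9*11/3 + 1) = -180 + (-33 + 1) = -180 - 32 = -212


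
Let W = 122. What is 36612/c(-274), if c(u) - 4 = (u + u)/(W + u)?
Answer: 1391256/289 ≈ 4814.0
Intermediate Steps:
c(u) = 4 + 2*u/(122 + u) (c(u) = 4 + (u + u)/(122 + u) = 4 + (2*u)/(122 + u) = 4 + 2*u/(122 + u))
36612/c(-274) = 36612/((2*(244 + 3*(-274))/(122 - 274))) = 36612/((2*(244 - 822)/(-152))) = 36612/((2*(-1/152)*(-578))) = 36612/(289/38) = 36612*(38/289) = 1391256/289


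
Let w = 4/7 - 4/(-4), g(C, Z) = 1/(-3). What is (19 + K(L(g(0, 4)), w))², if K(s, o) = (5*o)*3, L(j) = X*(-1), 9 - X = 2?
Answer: 88804/49 ≈ 1812.3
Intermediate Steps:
g(C, Z) = -⅓
X = 7 (X = 9 - 1*2 = 9 - 2 = 7)
L(j) = -7 (L(j) = 7*(-1) = -7)
w = 11/7 (w = 4*(⅐) - 4*(-¼) = 4/7 + 1 = 11/7 ≈ 1.5714)
K(s, o) = 15*o
(19 + K(L(g(0, 4)), w))² = (19 + 15*(11/7))² = (19 + 165/7)² = (298/7)² = 88804/49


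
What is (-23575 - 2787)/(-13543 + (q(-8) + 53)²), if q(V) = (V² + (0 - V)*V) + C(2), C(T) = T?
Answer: 13181/5259 ≈ 2.5064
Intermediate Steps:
q(V) = 2 (q(V) = (V² + (0 - V)*V) + 2 = (V² + (-V)*V) + 2 = (V² - V²) + 2 = 0 + 2 = 2)
(-23575 - 2787)/(-13543 + (q(-8) + 53)²) = (-23575 - 2787)/(-13543 + (2 + 53)²) = -26362/(-13543 + 55²) = -26362/(-13543 + 3025) = -26362/(-10518) = -26362*(-1/10518) = 13181/5259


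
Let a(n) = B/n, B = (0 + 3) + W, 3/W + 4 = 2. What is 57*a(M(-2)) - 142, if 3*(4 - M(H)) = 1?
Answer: -2611/22 ≈ -118.68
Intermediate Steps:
W = -3/2 (W = 3/(-4 + 2) = 3/(-2) = 3*(-½) = -3/2 ≈ -1.5000)
M(H) = 11/3 (M(H) = 4 - ⅓*1 = 4 - ⅓ = 11/3)
B = 3/2 (B = (0 + 3) - 3/2 = 3 - 3/2 = 3/2 ≈ 1.5000)
a(n) = 3/(2*n)
57*a(M(-2)) - 142 = 57*(3/(2*(11/3))) - 142 = 57*((3/2)*(3/11)) - 142 = 57*(9/22) - 142 = 513/22 - 142 = -2611/22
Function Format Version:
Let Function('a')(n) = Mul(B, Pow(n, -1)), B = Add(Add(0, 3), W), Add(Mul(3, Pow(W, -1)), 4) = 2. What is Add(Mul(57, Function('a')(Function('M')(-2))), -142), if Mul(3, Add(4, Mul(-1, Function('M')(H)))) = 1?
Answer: Rational(-2611, 22) ≈ -118.68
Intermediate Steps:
W = Rational(-3, 2) (W = Mul(3, Pow(Add(-4, 2), -1)) = Mul(3, Pow(-2, -1)) = Mul(3, Rational(-1, 2)) = Rational(-3, 2) ≈ -1.5000)
Function('M')(H) = Rational(11, 3) (Function('M')(H) = Add(4, Mul(Rational(-1, 3), 1)) = Add(4, Rational(-1, 3)) = Rational(11, 3))
B = Rational(3, 2) (B = Add(Add(0, 3), Rational(-3, 2)) = Add(3, Rational(-3, 2)) = Rational(3, 2) ≈ 1.5000)
Function('a')(n) = Mul(Rational(3, 2), Pow(n, -1))
Add(Mul(57, Function('a')(Function('M')(-2))), -142) = Add(Mul(57, Mul(Rational(3, 2), Pow(Rational(11, 3), -1))), -142) = Add(Mul(57, Mul(Rational(3, 2), Rational(3, 11))), -142) = Add(Mul(57, Rational(9, 22)), -142) = Add(Rational(513, 22), -142) = Rational(-2611, 22)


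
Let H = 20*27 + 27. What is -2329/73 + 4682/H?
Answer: -978757/41391 ≈ -23.647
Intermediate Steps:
H = 567 (H = 540 + 27 = 567)
-2329/73 + 4682/H = -2329/73 + 4682/567 = -978757/41391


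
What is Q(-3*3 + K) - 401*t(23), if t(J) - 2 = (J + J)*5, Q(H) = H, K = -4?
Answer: -93045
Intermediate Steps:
t(J) = 2 + 10*J (t(J) = 2 + (J + J)*5 = 2 + (2*J)*5 = 2 + 10*J)
Q(-3*3 + K) - 401*t(23) = (-3*3 - 4) - 401*(2 + 10*23) = (-9 - 4) - 401*(2 + 230) = -13 - 401*232 = -13 - 93032 = -93045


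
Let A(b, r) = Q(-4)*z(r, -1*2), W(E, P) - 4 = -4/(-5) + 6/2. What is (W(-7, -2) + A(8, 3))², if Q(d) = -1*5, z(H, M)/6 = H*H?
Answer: 1718721/25 ≈ 68749.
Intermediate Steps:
z(H, M) = 6*H² (z(H, M) = 6*(H*H) = 6*H²)
W(E, P) = 39/5 (W(E, P) = 4 + (-4/(-5) + 6/2) = 4 + (-4*(-⅕) + 6*(½)) = 4 + (⅘ + 3) = 4 + 19/5 = 39/5)
Q(d) = -5
A(b, r) = -30*r²
(W(-7, -2) + A(8, 3))² = (39/5 - 30*3²)² = (39/5 - 30*9)² = (39/5 - 270)² = (-1311/5)² = 1718721/25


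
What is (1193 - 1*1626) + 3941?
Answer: 3508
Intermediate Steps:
(1193 - 1*1626) + 3941 = (1193 - 1626) + 3941 = -433 + 3941 = 3508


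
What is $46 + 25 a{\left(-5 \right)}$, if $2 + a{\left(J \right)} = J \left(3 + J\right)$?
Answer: $246$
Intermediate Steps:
$a{\left(J \right)} = -2 + J \left(3 + J\right)$
$46 + 25 a{\left(-5 \right)} = 46 + 25 \left(-2 + \left(-5\right)^{2} + 3 \left(-5\right)\right) = 46 + 25 \left(-2 + 25 - 15\right) = 46 + 25 \cdot 8 = 46 + 200 = 246$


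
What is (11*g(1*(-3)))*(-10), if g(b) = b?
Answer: 330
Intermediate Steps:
(11*g(1*(-3)))*(-10) = (11*(1*(-3)))*(-10) = (11*(-3))*(-10) = -33*(-10) = 330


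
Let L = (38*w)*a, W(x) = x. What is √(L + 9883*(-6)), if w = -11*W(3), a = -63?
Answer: 2*√4926 ≈ 140.37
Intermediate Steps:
w = -33 (w = -11*3 = -33)
L = 79002 (L = (38*(-33))*(-63) = -1254*(-63) = 79002)
√(L + 9883*(-6)) = √(79002 + 9883*(-6)) = √(79002 - 59298) = √19704 = 2*√4926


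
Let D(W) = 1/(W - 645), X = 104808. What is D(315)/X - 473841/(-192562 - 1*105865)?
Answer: 16388567785813/10321587215280 ≈ 1.5878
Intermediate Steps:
D(W) = 1/(-645 + W)
D(315)/X - 473841/(-192562 - 1*105865) = 1/((-645 + 315)*104808) - 473841/(-192562 - 1*105865) = (1/104808)/(-330) - 473841/(-192562 - 105865) = -1/330*1/104808 - 473841/(-298427) = -1/34586640 - 473841*(-1/298427) = -1/34586640 + 473841/298427 = 16388567785813/10321587215280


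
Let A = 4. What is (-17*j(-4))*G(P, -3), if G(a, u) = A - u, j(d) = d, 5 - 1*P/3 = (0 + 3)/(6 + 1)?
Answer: 476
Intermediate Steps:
P = 96/7 (P = 15 - 3*(0 + 3)/(6 + 1) = 15 - 9/7 = 96/7 ≈ 13.714)
G(a, u) = 4 - u
(-17*j(-4))*G(P, -3) = (-17*(-4))*(4 - 1*(-3)) = 68*(4 + 3) = 68*7 = 476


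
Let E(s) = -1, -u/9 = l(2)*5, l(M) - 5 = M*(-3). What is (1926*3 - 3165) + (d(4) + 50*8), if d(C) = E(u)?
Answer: 3012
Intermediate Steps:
l(M) = 5 - 3*M (l(M) = 5 + M*(-3) = 5 - 3*M)
u = 45 (u = -9*(5 - 3*2)*5 = -9*(5 - 6)*5 = -(-9)*5 = -9*(-5) = 45)
d(C) = -1
(1926*3 - 3165) + (d(4) + 50*8) = (1926*3 - 3165) + (-1 + 50*8) = (5778 - 3165) + (-1 + 400) = 2613 + 399 = 3012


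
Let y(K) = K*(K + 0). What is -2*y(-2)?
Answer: -8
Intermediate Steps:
y(K) = K**2 (y(K) = K*K = K**2)
-2*y(-2) = -2*(-2)**2 = -2*4 = -8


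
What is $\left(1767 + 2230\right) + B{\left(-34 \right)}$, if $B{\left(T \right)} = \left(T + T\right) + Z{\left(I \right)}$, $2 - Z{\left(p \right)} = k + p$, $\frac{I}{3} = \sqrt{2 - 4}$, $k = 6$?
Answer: $3925 - 3 i \sqrt{2} \approx 3925.0 - 4.2426 i$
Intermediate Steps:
$I = 3 i \sqrt{2}$ ($I = 3 \sqrt{2 - 4} = 3 \sqrt{-2} = 3 i \sqrt{2} \approx 4.2426 i$)
$Z{\left(p \right)} = -4 - p$ ($Z{\left(p \right)} = 2 - \left(6 + p\right) = -4 - p$)
$B{\left(T \right)} = -4 + 2 T - 3 i \sqrt{2}$ ($B{\left(T \right)} = \left(T + T\right) - \left(4 + 3 i \sqrt{2}\right) = 2 T - \left(4 + 3 i \sqrt{2}\right) = -4 + 2 T - 3 i \sqrt{2}$)
$\left(1767 + 2230\right) + B{\left(-34 \right)} = \left(1767 + 2230\right) - \left(72 + 3 i \sqrt{2}\right) = 3997 - \left(72 + 3 i \sqrt{2}\right) = 3925 - 3 i \sqrt{2}$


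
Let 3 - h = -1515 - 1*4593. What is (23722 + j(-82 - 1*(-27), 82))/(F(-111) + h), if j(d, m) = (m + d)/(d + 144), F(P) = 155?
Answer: 2111285/557674 ≈ 3.7859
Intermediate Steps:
h = 6111 (h = 3 - (-1515 - 1*4593) = 3 - (-1515 - 4593) = 3 - 1*(-6108) = 3 + 6108 = 6111)
j(d, m) = (d + m)/(144 + d)
(23722 + j(-82 - 1*(-27), 82))/(F(-111) + h) = (23722 + ((-82 - 1*(-27)) + 82)/(144 + (-82 - 1*(-27))))/(155 + 6111) = (23722 + ((-82 + 27) + 82)/(144 + (-82 + 27)))/6266 = (23722 + (-55 + 82)/(144 - 55))*(1/6266) = (23722 + 27/89)*(1/6266) = (2111285/89)*(1/6266) = 2111285/557674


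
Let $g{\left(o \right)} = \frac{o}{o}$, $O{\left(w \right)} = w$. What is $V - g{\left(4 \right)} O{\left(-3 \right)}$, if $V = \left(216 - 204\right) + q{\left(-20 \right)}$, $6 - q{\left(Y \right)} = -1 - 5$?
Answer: $27$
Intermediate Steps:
$q{\left(Y \right)} = 12$ ($q{\left(Y \right)} = 6 - \left(-1 - 5\right) = 6 - -6 = 6 + 6 = 12$)
$g{\left(o \right)} = 1$
$V = 24$ ($V = \left(216 - 204\right) + 12 = 12 + 12 = 24$)
$V - g{\left(4 \right)} O{\left(-3 \right)} = 24 - 1 \left(-3\right) = 24 - -3 = 24 + 3 = 27$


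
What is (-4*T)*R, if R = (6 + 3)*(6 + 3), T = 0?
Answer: 0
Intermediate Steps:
R = 81 (R = 9*9 = 81)
(-4*T)*R = -4*0*81 = 0*81 = 0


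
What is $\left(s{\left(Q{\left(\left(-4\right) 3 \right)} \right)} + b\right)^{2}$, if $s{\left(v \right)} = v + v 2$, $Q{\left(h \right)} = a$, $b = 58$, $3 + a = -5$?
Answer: $1156$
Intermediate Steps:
$a = -8$ ($a = -3 - 5 = -8$)
$Q{\left(h \right)} = -8$
$s{\left(v \right)} = 3 v$ ($s{\left(v \right)} = v + 2 v = 3 v$)
$\left(s{\left(Q{\left(\left(-4\right) 3 \right)} \right)} + b\right)^{2} = \left(3 \left(-8\right) + 58\right)^{2} = \left(-24 + 58\right)^{2} = 34^{2} = 1156$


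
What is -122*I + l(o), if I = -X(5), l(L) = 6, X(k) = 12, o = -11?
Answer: 1470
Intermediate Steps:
I = -12 (I = -1*12 = -12)
-122*I + l(o) = -122*(-12) + 6 = 1464 + 6 = 1470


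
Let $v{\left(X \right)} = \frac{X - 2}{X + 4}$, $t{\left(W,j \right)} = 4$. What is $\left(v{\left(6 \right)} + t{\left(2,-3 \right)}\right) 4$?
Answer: $\frac{88}{5} \approx 17.6$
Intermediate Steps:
$v{\left(X \right)} = \frac{-2 + X}{4 + X}$
$\left(v{\left(6 \right)} + t{\left(2,-3 \right)}\right) 4 = \left(\frac{-2 + 6}{4 + 6} + 4\right) 4 = \left(\frac{1}{10} \cdot 4 + 4\right) 4 = \left(\frac{2}{5} + 4\right) 4 = \frac{22}{5} \cdot 4 = \frac{88}{5}$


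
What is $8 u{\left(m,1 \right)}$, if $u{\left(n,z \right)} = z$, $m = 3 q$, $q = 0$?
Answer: $8$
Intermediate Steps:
$m = 0$ ($m = 3 \cdot 0 = 0$)
$8 u{\left(m,1 \right)} = 8 \cdot 1 = 8$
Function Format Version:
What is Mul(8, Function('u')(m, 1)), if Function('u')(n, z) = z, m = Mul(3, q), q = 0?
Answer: 8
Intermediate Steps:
m = 0 (m = Mul(3, 0) = 0)
Mul(8, Function('u')(m, 1)) = Mul(8, 1) = 8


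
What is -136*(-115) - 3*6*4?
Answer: 15568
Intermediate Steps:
-136*(-115) - 3*6*4 = 15640 - 18*4 = 15640 - 72 = 15568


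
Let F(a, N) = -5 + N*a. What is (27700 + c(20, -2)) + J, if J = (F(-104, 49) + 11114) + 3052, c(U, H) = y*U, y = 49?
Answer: 37745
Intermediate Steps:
c(U, H) = 49*U
J = 9065 (J = ((-5 + 49*(-104)) + 11114) + 3052 = ((-5 - 5096) + 11114) + 3052 = (-5101 + 11114) + 3052 = 6013 + 3052 = 9065)
(27700 + c(20, -2)) + J = (27700 + 49*20) + 9065 = (27700 + 980) + 9065 = 28680 + 9065 = 37745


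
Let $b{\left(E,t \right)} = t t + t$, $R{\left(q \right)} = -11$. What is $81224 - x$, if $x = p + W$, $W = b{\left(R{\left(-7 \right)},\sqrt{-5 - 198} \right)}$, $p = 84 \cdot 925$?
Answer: $3727 - i \sqrt{203} \approx 3727.0 - 14.248 i$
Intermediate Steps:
$p = 77700$
$b{\left(E,t \right)} = t + t^{2}$ ($b{\left(E,t \right)} = t^{2} + t = t + t^{2}$)
$W = i \sqrt{203} \left(1 + i \sqrt{203}\right)$ ($W = \sqrt{-5 - 198} \left(1 + \sqrt{-5 - 198}\right) = \sqrt{-203} \left(1 + \sqrt{-203}\right) = i \sqrt{203} \left(1 + i \sqrt{203}\right) \approx -203.0 + 14.248 i$)
$x = 77497 + i \sqrt{203}$ ($x = 77700 - \left(203 - i \sqrt{203}\right) = 77497 + i \sqrt{203} \approx 77497.0 + 14.248 i$)
$81224 - x = 81224 - \left(77497 + i \sqrt{203}\right) = 3727 - i \sqrt{203}$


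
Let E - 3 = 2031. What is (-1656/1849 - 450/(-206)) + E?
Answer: 387614655/190447 ≈ 2035.3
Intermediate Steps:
E = 2034 (E = 3 + 2031 = 2034)
(-1656/1849 - 450/(-206)) + E = (-1656/1849 - 450/(-206)) + 2034 = (-1656*1/1849 - 450*(-1/206)) + 2034 = (-1656/1849 + 225/103) + 2034 = 245457/190447 + 2034 = 387614655/190447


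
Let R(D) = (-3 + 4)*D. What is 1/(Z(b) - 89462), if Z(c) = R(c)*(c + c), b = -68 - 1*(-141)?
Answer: -1/78804 ≈ -1.2690e-5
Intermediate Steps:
R(D) = D (R(D) = 1*D = D)
b = 73 (b = -68 + 141 = 73)
Z(c) = 2*c² (Z(c) = c*(c + c) = c*(2*c) = 2*c²)
1/(Z(b) - 89462) = 1/(2*73² - 89462) = 1/(2*5329 - 89462) = 1/(10658 - 89462) = 1/(-78804) = -1/78804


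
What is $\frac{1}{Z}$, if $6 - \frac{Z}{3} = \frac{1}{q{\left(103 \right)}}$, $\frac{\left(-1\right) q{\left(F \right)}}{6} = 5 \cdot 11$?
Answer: $\frac{110}{1981} \approx 0.055528$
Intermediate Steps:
$q{\left(F \right)} = -330$ ($q{\left(F \right)} = - 6 \cdot 5 \cdot 11 = \left(-6\right) 55 = -330$)
$Z = \frac{1981}{110}$ ($Z = 18 - \frac{3}{-330} = 18 - - \frac{1}{110} = 18 + \frac{1}{110} = \frac{1981}{110} \approx 18.009$)
$\frac{1}{Z} = \frac{1}{\frac{1981}{110}} = \frac{110}{1981}$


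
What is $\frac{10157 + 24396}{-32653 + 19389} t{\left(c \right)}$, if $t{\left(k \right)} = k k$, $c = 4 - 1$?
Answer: $- \frac{310977}{13264} \approx -23.445$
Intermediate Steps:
$c = 3$ ($c = 4 - 1 = 3$)
$t{\left(k \right)} = k^{2}$
$\frac{10157 + 24396}{-32653 + 19389} t{\left(c \right)} = \frac{10157 + 24396}{-32653 + 19389} \cdot 3^{2} = \frac{34553}{-13264} \cdot 9 = 34553 \left(- \frac{1}{13264}\right) 9 = \left(- \frac{34553}{13264}\right) 9 = - \frac{310977}{13264}$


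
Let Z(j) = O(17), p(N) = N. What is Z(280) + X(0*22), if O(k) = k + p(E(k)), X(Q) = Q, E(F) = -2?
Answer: 15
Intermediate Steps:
O(k) = -2 + k (O(k) = k - 2 = -2 + k)
Z(j) = 15 (Z(j) = -2 + 17 = 15)
Z(280) + X(0*22) = 15 + 0*22 = 15 + 0 = 15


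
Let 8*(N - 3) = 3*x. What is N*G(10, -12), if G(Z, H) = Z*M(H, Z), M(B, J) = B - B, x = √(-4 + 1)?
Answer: 0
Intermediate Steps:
x = I*√3 (x = √(-3) = I*√3 ≈ 1.732*I)
M(B, J) = 0
G(Z, H) = 0 (G(Z, H) = Z*0 = 0)
N = 3 + 3*I*√3/8 (N = 3 + (3*(I*√3))/8 = 3 + (3*I*√3)/8 = 3 + 3*I*√3/8 ≈ 3.0 + 0.64952*I)
N*G(10, -12) = (3 + 3*I*√3/8)*0 = 0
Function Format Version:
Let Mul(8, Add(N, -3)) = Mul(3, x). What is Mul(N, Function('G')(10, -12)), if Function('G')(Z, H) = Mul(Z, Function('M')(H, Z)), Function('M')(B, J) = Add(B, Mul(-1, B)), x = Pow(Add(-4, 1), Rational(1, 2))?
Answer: 0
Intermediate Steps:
x = Mul(I, Pow(3, Rational(1, 2))) (x = Pow(-3, Rational(1, 2)) = Mul(I, Pow(3, Rational(1, 2))) ≈ Mul(1.7320, I))
Function('M')(B, J) = 0
Function('G')(Z, H) = 0 (Function('G')(Z, H) = Mul(Z, 0) = 0)
N = Add(3, Mul(Rational(3, 8), I, Pow(3, Rational(1, 2)))) (N = Add(3, Mul(Rational(1, 8), Mul(3, Mul(I, Pow(3, Rational(1, 2)))))) = Add(3, Mul(Rational(1, 8), Mul(3, I, Pow(3, Rational(1, 2))))) = Add(3, Mul(Rational(3, 8), I, Pow(3, Rational(1, 2)))) ≈ Add(3.0000, Mul(0.64952, I)))
Mul(N, Function('G')(10, -12)) = Mul(Add(3, Mul(Rational(3, 8), I, Pow(3, Rational(1, 2)))), 0) = 0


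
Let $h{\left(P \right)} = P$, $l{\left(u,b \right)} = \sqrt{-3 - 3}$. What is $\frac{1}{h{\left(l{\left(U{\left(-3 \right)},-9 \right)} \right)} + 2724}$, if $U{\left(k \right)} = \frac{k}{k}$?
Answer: $\frac{454}{1236697} - \frac{i \sqrt{6}}{7420182} \approx 0.00036711 - 3.3011 \cdot 10^{-7} i$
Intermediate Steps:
$U{\left(k \right)} = 1$
$l{\left(u,b \right)} = i \sqrt{6}$ ($l{\left(u,b \right)} = \sqrt{-6} = i \sqrt{6}$)
$\frac{1}{h{\left(l{\left(U{\left(-3 \right)},-9 \right)} \right)} + 2724} = \frac{1}{i \sqrt{6} + 2724} = \frac{1}{2724 + i \sqrt{6}}$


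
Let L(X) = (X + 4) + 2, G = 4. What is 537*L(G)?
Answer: 5370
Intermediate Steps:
L(X) = 6 + X (L(X) = (4 + X) + 2 = 6 + X)
537*L(G) = 537*(6 + 4) = 537*10 = 5370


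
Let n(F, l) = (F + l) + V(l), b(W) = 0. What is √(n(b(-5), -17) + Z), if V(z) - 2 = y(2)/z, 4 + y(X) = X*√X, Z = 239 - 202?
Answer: √(6426 - 34*√2)/17 ≈ 4.6978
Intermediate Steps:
Z = 37
y(X) = -4 + X^(3/2) (y(X) = -4 + X*√X = -4 + X^(3/2))
V(z) = 2 + (-4 + 2*√2)/z (V(z) = 2 + (-4 + 2^(3/2))/z = 2 + (-4 + 2*√2)/z)
n(F, l) = F + l + 2*(-2 + l + √2)/l (n(F, l) = (F + l) + 2*(-2 + l + √2)/l = F + l + 2*(-2 + l + √2)/l)
√(n(b(-5), -17) + Z) = √((-4 + 2*√2 - 17*(2 + 0 - 17))/(-17) + 37) = √(-(-4 + 2*√2 - 17*(-15))/17 + 37) = √(-(-4 + 2*√2 + 255)/17 + 37) = √(-(251 + 2*√2)/17 + 37) = √((-251/17 - 2*√2/17) + 37) = √(378/17 - 2*√2/17)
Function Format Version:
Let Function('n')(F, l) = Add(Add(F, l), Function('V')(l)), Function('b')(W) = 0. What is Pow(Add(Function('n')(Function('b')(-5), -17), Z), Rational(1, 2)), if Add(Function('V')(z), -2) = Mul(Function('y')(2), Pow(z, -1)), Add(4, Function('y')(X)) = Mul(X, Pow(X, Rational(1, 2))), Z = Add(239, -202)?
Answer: Mul(Rational(1, 17), Pow(Add(6426, Mul(-34, Pow(2, Rational(1, 2)))), Rational(1, 2))) ≈ 4.6978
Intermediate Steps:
Z = 37
Function('y')(X) = Add(-4, Pow(X, Rational(3, 2))) (Function('y')(X) = Add(-4, Mul(X, Pow(X, Rational(1, 2)))) = Add(-4, Pow(X, Rational(3, 2))))
Function('V')(z) = Add(2, Mul(Pow(z, -1), Add(-4, Mul(2, Pow(2, Rational(1, 2)))))) (Function('V')(z) = Add(2, Mul(Add(-4, Pow(2, Rational(3, 2))), Pow(z, -1))) = Add(2, Mul(Add(-4, Mul(2, Pow(2, Rational(1, 2)))), Pow(z, -1))) = Add(2, Mul(Pow(z, -1), Add(-4, Mul(2, Pow(2, Rational(1, 2)))))))
Function('n')(F, l) = Add(F, l, Mul(2, Pow(l, -1), Add(-2, l, Pow(2, Rational(1, 2))))) (Function('n')(F, l) = Add(Add(F, l), Mul(2, Pow(l, -1), Add(-2, l, Pow(2, Rational(1, 2))))) = Add(F, l, Mul(2, Pow(l, -1), Add(-2, l, Pow(2, Rational(1, 2))))))
Pow(Add(Function('n')(Function('b')(-5), -17), Z), Rational(1, 2)) = Pow(Add(Mul(Pow(-17, -1), Add(-4, Mul(2, Pow(2, Rational(1, 2))), Mul(-17, Add(2, 0, -17)))), 37), Rational(1, 2)) = Pow(Add(Mul(Rational(-1, 17), Add(-4, Mul(2, Pow(2, Rational(1, 2))), Mul(-17, -15))), 37), Rational(1, 2)) = Pow(Add(Mul(Rational(-1, 17), Add(-4, Mul(2, Pow(2, Rational(1, 2))), 255)), 37), Rational(1, 2)) = Pow(Add(Mul(Rational(-1, 17), Add(251, Mul(2, Pow(2, Rational(1, 2))))), 37), Rational(1, 2)) = Pow(Add(Add(Rational(-251, 17), Mul(Rational(-2, 17), Pow(2, Rational(1, 2)))), 37), Rational(1, 2)) = Pow(Add(Rational(378, 17), Mul(Rational(-2, 17), Pow(2, Rational(1, 2)))), Rational(1, 2))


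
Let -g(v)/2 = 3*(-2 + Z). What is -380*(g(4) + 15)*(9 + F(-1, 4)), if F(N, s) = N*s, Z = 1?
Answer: -39900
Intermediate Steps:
g(v) = 6 (g(v) = -6*(-2 + 1) = -6*(-1) = -2*(-3) = 6)
-380*(g(4) + 15)*(9 + F(-1, 4)) = -380*(6 + 15)*(9 - 1*4) = -7980*(9 - 4) = -7980*5 = -380*105 = -39900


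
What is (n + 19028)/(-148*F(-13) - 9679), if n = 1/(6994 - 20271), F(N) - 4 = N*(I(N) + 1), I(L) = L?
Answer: -252634755/442907443 ≈ -0.57040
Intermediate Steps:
F(N) = 4 + N*(1 + N) (F(N) = 4 + N*(N + 1) = 4 + N*(1 + N))
n = -1/13277 (n = 1/(-13277) = -1/13277 ≈ -7.5318e-5)
(n + 19028)/(-148*F(-13) - 9679) = (-1/13277 + 19028)/(-148*(4 - 13 + (-13)**2) - 9679) = 252634755/(13277*(-148*(4 - 13 + 169) - 9679)) = 252634755/(13277*(-148*160 - 9679)) = 252634755/(13277*(-23680 - 9679)) = (252634755/13277)/(-33359) = (252634755/13277)*(-1/33359) = -252634755/442907443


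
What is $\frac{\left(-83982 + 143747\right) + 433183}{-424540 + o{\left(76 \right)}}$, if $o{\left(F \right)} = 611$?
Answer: $- \frac{492948}{423929} \approx -1.1628$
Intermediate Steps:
$\frac{\left(-83982 + 143747\right) + 433183}{-424540 + o{\left(76 \right)}} = \frac{\left(-83982 + 143747\right) + 433183}{-424540 + 611} = \frac{59765 + 433183}{-423929} = 492948 \left(- \frac{1}{423929}\right) = - \frac{492948}{423929}$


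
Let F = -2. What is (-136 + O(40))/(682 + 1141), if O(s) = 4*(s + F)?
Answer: 16/1823 ≈ 0.0087767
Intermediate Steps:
O(s) = -8 + 4*s (O(s) = 4*(s - 2) = 4*(-2 + s) = -8 + 4*s)
(-136 + O(40))/(682 + 1141) = (-136 + (-8 + 4*40))/(682 + 1141) = (-136 + (-8 + 160))/1823 = (-136 + 152)/1823 = (1/1823)*16 = 16/1823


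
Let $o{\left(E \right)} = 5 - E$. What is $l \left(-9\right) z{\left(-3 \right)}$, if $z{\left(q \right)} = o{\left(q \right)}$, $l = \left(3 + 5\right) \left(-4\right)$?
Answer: $2304$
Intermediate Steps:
$l = -32$ ($l = 8 \left(-4\right) = -32$)
$z{\left(q \right)} = 5 - q$
$l \left(-9\right) z{\left(-3 \right)} = \left(-32\right) \left(-9\right) \left(5 - -3\right) = 288 \left(5 + 3\right) = 288 \cdot 8 = 2304$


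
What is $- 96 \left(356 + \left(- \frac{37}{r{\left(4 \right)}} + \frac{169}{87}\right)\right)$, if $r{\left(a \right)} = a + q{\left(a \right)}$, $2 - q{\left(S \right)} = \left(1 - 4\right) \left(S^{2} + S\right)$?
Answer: $- \frac{10944464}{319} \approx -34309.0$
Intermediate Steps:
$q{\left(S \right)} = 2 + 3 S + 3 S^{2}$ ($q{\left(S \right)} = 2 - \left(1 - 4\right) \left(S^{2} + S\right) = 2 - - 3 \left(S + S^{2}\right) = 2 - \left(- 3 S - 3 S^{2}\right) = 2 + \left(3 S + 3 S^{2}\right) = 2 + 3 S + 3 S^{2}$)
$r{\left(a \right)} = 2 + 3 a^{2} + 4 a$ ($r{\left(a \right)} = a + \left(2 + 3 a + 3 a^{2}\right) = 2 + 3 a^{2} + 4 a$)
$- 96 \left(356 + \left(- \frac{37}{r{\left(4 \right)}} + \frac{169}{87}\right)\right) = - 96 \left(356 + \left(- \frac{37}{2 + 3 \cdot 4^{2} + 4 \cdot 4} + \frac{169}{87}\right)\right) = - 96 \left(356 + \left(- \frac{37}{2 + 3 \cdot 16 + 16} + 169 \cdot \frac{1}{87}\right)\right) = - 96 \left(356 + \left(- \frac{37}{2 + 48 + 16} + \frac{169}{87}\right)\right) = - 96 \left(356 + \left(- \frac{37}{66} + \frac{169}{87}\right)\right) = - 96 \left(356 + \frac{2645}{1914}\right) = \left(-96\right) \frac{684029}{1914} = - \frac{10944464}{319}$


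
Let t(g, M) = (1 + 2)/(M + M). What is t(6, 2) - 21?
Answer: -81/4 ≈ -20.250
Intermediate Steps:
t(g, M) = 3/(2*M) (t(g, M) = 3/((2*M)) = 3*(1/(2*M)) = 3/(2*M))
t(6, 2) - 21 = (3/2)/2 - 21 = (3/2)*(½) - 21 = ¾ - 21 = -81/4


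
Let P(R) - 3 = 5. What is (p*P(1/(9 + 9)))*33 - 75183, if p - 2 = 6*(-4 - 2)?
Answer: -84159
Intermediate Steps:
P(R) = 8 (P(R) = 3 + 5 = 8)
p = -34 (p = 2 + 6*(-4 - 2) = 2 + 6*(-6) = 2 - 36 = -34)
(p*P(1/(9 + 9)))*33 - 75183 = -34*8*33 - 75183 = -272*33 - 75183 = -8976 - 75183 = -84159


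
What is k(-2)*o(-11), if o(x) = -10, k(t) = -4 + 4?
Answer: 0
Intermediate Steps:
k(t) = 0
k(-2)*o(-11) = 0*(-10) = 0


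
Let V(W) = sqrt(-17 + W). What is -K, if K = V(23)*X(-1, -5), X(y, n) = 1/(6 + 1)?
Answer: -sqrt(6)/7 ≈ -0.34993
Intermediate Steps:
X(y, n) = 1/7
K = sqrt(6)/7 (K = sqrt(-17 + 23)*(1/7) = sqrt(6)*(1/7) = sqrt(6)/7 ≈ 0.34993)
-K = -sqrt(6)/7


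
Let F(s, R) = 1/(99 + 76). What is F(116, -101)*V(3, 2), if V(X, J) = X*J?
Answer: 6/175 ≈ 0.034286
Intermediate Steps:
F(s, R) = 1/175
V(X, J) = J*X
F(116, -101)*V(3, 2) = (2*3)/175 = (1/175)*6 = 6/175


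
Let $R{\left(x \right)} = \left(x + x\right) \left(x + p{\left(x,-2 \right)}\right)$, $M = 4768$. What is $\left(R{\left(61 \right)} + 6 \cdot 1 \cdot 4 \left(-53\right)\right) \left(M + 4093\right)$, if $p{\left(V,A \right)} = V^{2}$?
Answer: $4077229652$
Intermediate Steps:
$R{\left(x \right)} = 2 x \left(x + x^{2}\right)$ ($R{\left(x \right)} = \left(x + x\right) \left(x + x^{2}\right) = 2 x \left(x + x^{2}\right)$)
$\left(R{\left(61 \right)} + 6 \cdot 1 \cdot 4 \left(-53\right)\right) \left(M + 4093\right) = \left(2 \cdot 61^{2} \left(1 + 61\right) + 6 \cdot 1 \cdot 4 \left(-53\right)\right) \left(4768 + 4093\right) = \left(2 \cdot 3721 \cdot 62 + 6 \cdot 4 \left(-53\right)\right) 8861 = \left(461404 + 24 \left(-53\right)\right) 8861 = \left(461404 - 1272\right) 8861 = 460132 \cdot 8861 = 4077229652$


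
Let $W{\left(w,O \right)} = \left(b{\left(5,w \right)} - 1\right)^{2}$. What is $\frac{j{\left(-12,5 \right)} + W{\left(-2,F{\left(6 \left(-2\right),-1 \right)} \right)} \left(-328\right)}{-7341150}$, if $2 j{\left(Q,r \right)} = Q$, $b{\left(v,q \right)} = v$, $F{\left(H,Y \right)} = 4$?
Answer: $\frac{2627}{3670575} \approx 0.00071569$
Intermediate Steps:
$j{\left(Q,r \right)} = \frac{Q}{2}$
$W{\left(w,O \right)} = 16$ ($W{\left(w,O \right)} = \left(5 - 1\right)^{2} = 4^{2} = 16$)
$\frac{j{\left(-12,5 \right)} + W{\left(-2,F{\left(6 \left(-2\right),-1 \right)} \right)} \left(-328\right)}{-7341150} = \frac{\frac{1}{2} \left(-12\right) + 16 \left(-328\right)}{-7341150} = \left(-6 - 5248\right) \left(- \frac{1}{7341150}\right) = \left(-5254\right) \left(- \frac{1}{7341150}\right) = \frac{2627}{3670575}$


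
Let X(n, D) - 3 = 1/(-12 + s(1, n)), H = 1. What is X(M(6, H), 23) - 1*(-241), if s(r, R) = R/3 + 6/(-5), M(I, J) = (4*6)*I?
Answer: 42461/174 ≈ 244.03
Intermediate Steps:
M(I, J) = 24*I
s(r, R) = -6/5 + R/3 (s(r, R) = R*(⅓) + 6*(-⅕) = R/3 - 6/5 = -6/5 + R/3)
X(n, D) = 3 + 1/(-66/5 + n/3) (X(n, D) = 3 + 1/(-12 + (-6/5 + n/3)) = 3 + 1/(-66/5 + n/3))
X(M(6, H), 23) - 1*(-241) = 3*(-193 + 5*(24*6))/(-198 + 5*(24*6)) - 1*(-241) = 3*(-193 + 5*144)/(-198 + 5*144) + 241 = 3*(-193 + 720)/(-198 + 720) + 241 = 3*527/522 + 241 = 3*(1/522)*527 + 241 = 527/174 + 241 = 42461/174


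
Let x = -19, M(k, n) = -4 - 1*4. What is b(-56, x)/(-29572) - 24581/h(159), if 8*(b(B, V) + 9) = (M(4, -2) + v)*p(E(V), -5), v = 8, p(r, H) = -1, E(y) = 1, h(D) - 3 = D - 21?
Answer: -15466129/88716 ≈ -174.33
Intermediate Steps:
M(k, n) = -8 (M(k, n) = -4 - 4 = -8)
h(D) = -18 + D (h(D) = 3 + (D - 21) = 3 + (-21 + D) = -18 + D)
b(B, V) = -9 (b(B, V) = -9 + ((-8 + 8)*(-1))/8 = -9 + (0*(-1))/8 = -9 + (1/8)*0 = -9 + 0 = -9)
b(-56, x)/(-29572) - 24581/h(159) = -9/(-29572) - 24581/(-18 + 159) = -9*(-1/29572) - 24581/141 = 9/29572 - 24581*1/141 = 9/29572 - 523/3 = -15466129/88716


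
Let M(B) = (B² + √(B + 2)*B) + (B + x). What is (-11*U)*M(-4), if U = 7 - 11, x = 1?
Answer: 572 - 176*I*√2 ≈ 572.0 - 248.9*I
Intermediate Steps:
M(B) = 1 + B + B² + B*√(2 + B) (M(B) = (B² + √(B + 2)*B) + (B + 1) = (B² + √(2 + B)*B) + (1 + B) = (B² + B*√(2 + B)) + (1 + B) = 1 + B + B² + B*√(2 + B))
U = -4
(-11*U)*M(-4) = (-11*(-4))*(1 - 4 + (-4)² - 4*√(2 - 4)) = 44*(1 - 4 + 16 - 4*I*√2) = 44*(13 - 4*I*√2) = 572 - 176*I*√2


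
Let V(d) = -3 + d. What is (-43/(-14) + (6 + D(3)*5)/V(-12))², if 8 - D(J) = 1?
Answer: 5041/44100 ≈ 0.11431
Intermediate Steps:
D(J) = 7 (D(J) = 8 - 1*1 = 8 - 1 = 7)
(-43/(-14) + (6 + D(3)*5)/V(-12))² = (-43/(-14) + (6 + 7*5)/(-3 - 12))² = (-43*(-1/14) + (6 + 35)/(-15))² = (43/14 + 41*(-1/15))² = (43/14 - 41/15)² = (71/210)² = 5041/44100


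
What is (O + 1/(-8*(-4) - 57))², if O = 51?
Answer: 1623076/625 ≈ 2596.9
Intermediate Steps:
(O + 1/(-8*(-4) - 57))² = (51 + 1/(-8*(-4) - 57))² = (51 + 1/(32 - 57))² = (51 + 1/(-25))² = (51 - 1/25)² = (1274/25)² = 1623076/625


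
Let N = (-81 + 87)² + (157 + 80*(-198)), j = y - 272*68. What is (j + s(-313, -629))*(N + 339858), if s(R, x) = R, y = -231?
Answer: -6172977440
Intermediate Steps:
j = -18727 (j = -231 - 272*68 = -231 - 18496 = -18727)
N = -15647 (N = 6² + (157 - 15840) = 36 - 15683 = -15647)
(j + s(-313, -629))*(N + 339858) = (-18727 - 313)*(-15647 + 339858) = -19040*324211 = -6172977440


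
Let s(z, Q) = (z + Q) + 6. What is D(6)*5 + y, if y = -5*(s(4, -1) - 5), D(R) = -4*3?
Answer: -80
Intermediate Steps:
s(z, Q) = 6 + Q + z (s(z, Q) = (Q + z) + 6 = 6 + Q + z)
D(R) = -12
y = -20 (y = -5*((6 - 1 + 4) - 5) = -5*(9 - 5) = -5*4 = -20)
D(6)*5 + y = -12*5 - 20 = -60 - 20 = -80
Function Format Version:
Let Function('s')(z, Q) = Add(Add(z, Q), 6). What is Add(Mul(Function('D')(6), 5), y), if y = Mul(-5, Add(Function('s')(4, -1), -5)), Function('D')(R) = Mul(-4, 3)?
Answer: -80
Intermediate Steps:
Function('s')(z, Q) = Add(6, Q, z) (Function('s')(z, Q) = Add(Add(Q, z), 6) = Add(6, Q, z))
Function('D')(R) = -12
y = -20 (y = Mul(-5, Add(Add(6, -1, 4), -5)) = Mul(-5, Add(9, -5)) = Mul(-5, 4) = -20)
Add(Mul(Function('D')(6), 5), y) = Add(Mul(-12, 5), -20) = Add(-60, -20) = -80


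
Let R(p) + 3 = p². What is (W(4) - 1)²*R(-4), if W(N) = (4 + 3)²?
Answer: 29952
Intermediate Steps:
W(N) = 49 (W(N) = 7² = 49)
R(p) = -3 + p²
(W(4) - 1)²*R(-4) = (49 - 1)²*(-3 + (-4)²) = 48²*(-3 + 16) = 2304*13 = 29952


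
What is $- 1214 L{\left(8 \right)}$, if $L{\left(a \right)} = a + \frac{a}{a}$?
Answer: $-10926$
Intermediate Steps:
$L{\left(a \right)} = 1 + a$ ($L{\left(a \right)} = a + 1 = 1 + a$)
$- 1214 L{\left(8 \right)} = - 1214 \left(1 + 8\right) = \left(-1214\right) 9 = -10926$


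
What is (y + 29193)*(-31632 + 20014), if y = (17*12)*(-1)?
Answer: -336794202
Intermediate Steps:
y = -204 (y = 204*(-1) = -204)
(y + 29193)*(-31632 + 20014) = (-204 + 29193)*(-31632 + 20014) = 28989*(-11618) = -336794202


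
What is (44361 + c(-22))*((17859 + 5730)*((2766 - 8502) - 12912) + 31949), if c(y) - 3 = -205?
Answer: -19423588871957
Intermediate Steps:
c(y) = -202 (c(y) = 3 - 205 = -202)
(44361 + c(-22))*((17859 + 5730)*((2766 - 8502) - 12912) + 31949) = (44361 - 202)*((17859 + 5730)*((2766 - 8502) - 12912) + 31949) = 44159*(23589*(-5736 - 12912) + 31949) = 44159*(23589*(-18648) + 31949) = 44159*(-439887672 + 31949) = 44159*(-439855723) = -19423588871957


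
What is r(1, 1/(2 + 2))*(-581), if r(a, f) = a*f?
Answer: -581/4 ≈ -145.25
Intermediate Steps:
r(1, 1/(2 + 2))*(-581) = (1/(2 + 2))*(-581) = (1/4)*(-581) = (1*(¼))*(-581) = (¼)*(-581) = -581/4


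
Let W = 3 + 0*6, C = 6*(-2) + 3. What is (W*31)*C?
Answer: -837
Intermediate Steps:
C = -9 (C = -12 + 3 = -9)
W = 3 (W = 3 + 0 = 3)
(W*31)*C = (3*31)*(-9) = 93*(-9) = -837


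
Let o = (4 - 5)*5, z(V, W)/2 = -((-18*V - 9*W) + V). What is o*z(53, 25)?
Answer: -11260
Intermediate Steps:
z(V, W) = 18*W + 34*V (z(V, W) = 2*(-((-18*V - 9*W) + V)) = 2*(-(-17*V - 9*W)) = 2*(9*W + 17*V) = 18*W + 34*V)
o = -5 (o = -1*5 = -5)
o*z(53, 25) = -5*(18*25 + 34*53) = -5*(450 + 1802) = -5*2252 = -11260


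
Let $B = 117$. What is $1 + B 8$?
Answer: $937$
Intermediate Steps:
$1 + B 8 = 1 + 117 \cdot 8 = 1 + 936 = 937$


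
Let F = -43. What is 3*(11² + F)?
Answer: 234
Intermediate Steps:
3*(11² + F) = 3*(11² - 43) = 3*(121 - 43) = 3*78 = 234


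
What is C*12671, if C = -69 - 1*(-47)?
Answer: -278762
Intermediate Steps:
C = -22 (C = -69 + 47 = -22)
C*12671 = -22*12671 = -278762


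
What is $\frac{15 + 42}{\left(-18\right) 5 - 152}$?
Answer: $- \frac{57}{242} \approx -0.23554$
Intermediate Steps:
$\frac{15 + 42}{\left(-18\right) 5 - 152} = \frac{57}{-90 - 152} = \frac{57}{-242} = 57 \left(- \frac{1}{242}\right) = - \frac{57}{242}$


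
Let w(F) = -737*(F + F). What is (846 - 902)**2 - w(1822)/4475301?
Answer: 14037229564/4475301 ≈ 3136.6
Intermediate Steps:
w(F) = -1474*F
(846 - 902)**2 - w(1822)/4475301 = (846 - 902)**2 - (-1474*1822)/4475301 = (-56)**2 - (-2685628)/4475301 = 3136 - 1*(-2685628/4475301) = 3136 + 2685628/4475301 = 14037229564/4475301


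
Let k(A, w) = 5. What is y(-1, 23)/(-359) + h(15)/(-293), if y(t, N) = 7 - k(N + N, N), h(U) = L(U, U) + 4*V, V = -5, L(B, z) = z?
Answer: 1209/105187 ≈ 0.011494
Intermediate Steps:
h(U) = -20 + U (h(U) = U + 4*(-5) = U - 20 = -20 + U)
y(t, N) = 2 (y(t, N) = 7 - 1*5 = 7 - 5 = 2)
y(-1, 23)/(-359) + h(15)/(-293) = 2/(-359) + (-20 + 15)/(-293) = 2*(-1/359) - 5*(-1/293) = -2/359 + 5/293 = 1209/105187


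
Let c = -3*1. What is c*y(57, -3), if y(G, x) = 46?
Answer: -138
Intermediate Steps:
c = -3
c*y(57, -3) = -3*46 = -138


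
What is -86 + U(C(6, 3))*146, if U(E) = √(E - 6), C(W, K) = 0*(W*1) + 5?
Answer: -86 + 146*I ≈ -86.0 + 146.0*I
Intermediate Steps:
C(W, K) = 5 (C(W, K) = 0*W + 5 = 0 + 5 = 5)
U(E) = √(-6 + E)
-86 + U(C(6, 3))*146 = -86 + √(-6 + 5)*146 = -86 + √(-1)*146 = -86 + I*146 = -86 + 146*I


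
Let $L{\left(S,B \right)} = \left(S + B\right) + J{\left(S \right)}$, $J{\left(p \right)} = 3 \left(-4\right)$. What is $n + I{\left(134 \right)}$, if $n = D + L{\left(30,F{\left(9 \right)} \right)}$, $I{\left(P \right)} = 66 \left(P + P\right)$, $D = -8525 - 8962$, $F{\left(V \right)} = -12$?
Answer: $207$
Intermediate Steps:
$J{\left(p \right)} = -12$
$L{\left(S,B \right)} = -12 + B + S$ ($L{\left(S,B \right)} = \left(S + B\right) - 12 = \left(B + S\right) - 12 = -12 + B + S$)
$D = -17487$ ($D = -8525 - 8962 = -17487$)
$I{\left(P \right)} = 132 P$ ($I{\left(P \right)} = 66 \cdot 2 P = 132 P$)
$n = -17481$ ($n = -17487 - -6 = -17487 + 6 = -17481$)
$n + I{\left(134 \right)} = -17481 + 132 \cdot 134 = -17481 + 17688 = 207$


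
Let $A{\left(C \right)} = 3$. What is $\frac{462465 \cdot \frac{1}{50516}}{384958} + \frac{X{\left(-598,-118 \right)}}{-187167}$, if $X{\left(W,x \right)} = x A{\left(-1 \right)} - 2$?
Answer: $\frac{78758717207}{40896070103784} \approx 0.0019258$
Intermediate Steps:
$X{\left(W,x \right)} = -2 + 3 x$ ($X{\left(W,x \right)} = x 3 - 2 = 3 x - 2 = -2 + 3 x$)
$\frac{462465 \cdot \frac{1}{50516}}{384958} + \frac{X{\left(-598,-118 \right)}}{-187167} = \frac{462465 \cdot \frac{1}{50516}}{384958} + \frac{-2 + 3 \left(-118\right)}{-187167} = 462465 \cdot \frac{1}{50516} \cdot \frac{1}{384958} + \left(-2 - 354\right) \left(- \frac{1}{187167}\right) = \frac{462465}{50516} \cdot \frac{1}{384958} - - \frac{4}{2103} = \frac{462465}{19446538328} + \frac{4}{2103} = \frac{78758717207}{40896070103784}$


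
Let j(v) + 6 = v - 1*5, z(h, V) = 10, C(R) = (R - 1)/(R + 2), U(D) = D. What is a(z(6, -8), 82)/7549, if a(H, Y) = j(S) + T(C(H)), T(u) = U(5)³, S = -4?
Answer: 110/7549 ≈ 0.014571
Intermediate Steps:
C(R) = (-1 + R)/(2 + R)
T(u) = 125 (T(u) = 5³ = 125)
j(v) = -11 + v (j(v) = -6 + (v - 1*5) = -6 + (v - 5) = -6 + (-5 + v) = -11 + v)
a(H, Y) = 110 (a(H, Y) = (-11 - 4) + 125 = -15 + 125 = 110)
a(z(6, -8), 82)/7549 = 110/7549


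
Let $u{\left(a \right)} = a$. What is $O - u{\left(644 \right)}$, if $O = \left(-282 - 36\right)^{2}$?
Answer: $100480$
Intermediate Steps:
$O = 101124$ ($O = \left(-318\right)^{2} = 101124$)
$O - u{\left(644 \right)} = 101124 - 644 = 100480$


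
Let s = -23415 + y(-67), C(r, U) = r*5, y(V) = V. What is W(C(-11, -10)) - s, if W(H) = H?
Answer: 23427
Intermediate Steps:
C(r, U) = 5*r
s = -23482 (s = -23415 - 67 = -23482)
W(C(-11, -10)) - s = 5*(-11) - 1*(-23482) = -55 + 23482 = 23427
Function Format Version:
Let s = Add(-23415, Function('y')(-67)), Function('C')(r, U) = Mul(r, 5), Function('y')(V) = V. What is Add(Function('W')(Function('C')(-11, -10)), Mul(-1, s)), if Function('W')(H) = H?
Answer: 23427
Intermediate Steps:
Function('C')(r, U) = Mul(5, r)
s = -23482 (s = Add(-23415, -67) = -23482)
Add(Function('W')(Function('C')(-11, -10)), Mul(-1, s)) = Add(Mul(5, -11), Mul(-1, -23482)) = Add(-55, 23482) = 23427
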